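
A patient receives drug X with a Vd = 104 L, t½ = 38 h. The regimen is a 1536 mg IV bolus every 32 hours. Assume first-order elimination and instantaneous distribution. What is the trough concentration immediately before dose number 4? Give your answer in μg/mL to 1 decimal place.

f = (1/2)^(τ/t½) = (1/2)^(32/38) ≈ 0.5578.
C₀ = D/Vd = 1536/104 ≈ 14.769 μg/mL.
Before the 4th dose, 3 doses have been given. Superposition: Cmin = C₀·(f + f² + … + f^3).
≈ 14.769 × (0.5578 + 0.3111 + 0.1736) ≈ 14.769 × 1.0425 ≈ 15.397 μg/mL.

15.4 μg/mL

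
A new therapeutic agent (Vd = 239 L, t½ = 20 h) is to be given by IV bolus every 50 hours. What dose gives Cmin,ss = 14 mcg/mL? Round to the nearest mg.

τ/t½ = 50/20 ≈ 2.5, so f = (1/2)^(50/20) ≈ 0.176777.
Cmin,ss = (D/Vd)·f/(1−f), so D = Cmin,ss·Vd·(1−f)/f.
D = 14 × 239 × (1−f)/f ≈ 14 × 239 × 4.65684 ≈ 15581.79 mg.

15582 mg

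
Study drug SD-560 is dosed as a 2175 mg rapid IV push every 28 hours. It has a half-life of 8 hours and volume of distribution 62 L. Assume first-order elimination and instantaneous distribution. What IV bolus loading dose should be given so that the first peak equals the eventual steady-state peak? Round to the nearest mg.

2386 mg

f = (1/2)^(28/8) ≈ 0.088388; accumulation ratio R = 1/(1−f) ≈ 1.09696.
Loading dose to hit Cmax,ss on first dose: D_load = D_maint·R ≈ 2175 × 1.09696 ≈ 2385.89 mg.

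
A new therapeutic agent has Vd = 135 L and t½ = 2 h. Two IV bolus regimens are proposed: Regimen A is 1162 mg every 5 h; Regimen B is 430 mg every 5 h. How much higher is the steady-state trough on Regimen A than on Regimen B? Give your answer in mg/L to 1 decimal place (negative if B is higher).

Regimen A: f = (1/2)^(5/2) ≈ 0.1768; Cmin,ss = (1162/135)·f/(1−f) ≈ 1.849 mg/L.
Regimen B: f = (1/2)^(5/2) ≈ 0.1768; Cmin,ss = (430/135)·f/(1−f) ≈ 0.684 mg/L.
Difference ≈ 1.849 − 0.684 ≈ 1.165 mg/L.

1.2 mg/L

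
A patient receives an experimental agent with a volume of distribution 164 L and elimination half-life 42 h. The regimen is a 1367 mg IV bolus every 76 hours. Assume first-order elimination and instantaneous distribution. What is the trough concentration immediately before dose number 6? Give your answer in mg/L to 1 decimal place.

f = (1/2)^(τ/t½) = (1/2)^(76/42) ≈ 0.2853.
C₀ = D/Vd = 1367/164 ≈ 8.335 mg/L.
Before the 6th dose, 5 doses have been given. Superposition: Cmin = C₀·(f + f² + … + f^5).
≈ 8.335 × (0.2853 + 0.0814 + 0.0232 + 0.0066 + 0.0019) ≈ 8.335 × 0.3984 ≈ 3.321 mg/L.

3.3 mg/L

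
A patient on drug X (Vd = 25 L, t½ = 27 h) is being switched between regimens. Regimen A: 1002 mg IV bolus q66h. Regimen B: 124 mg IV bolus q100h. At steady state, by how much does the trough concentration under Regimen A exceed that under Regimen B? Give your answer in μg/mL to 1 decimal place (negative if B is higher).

8.6 μg/mL

Regimen A: f = (1/2)^(66/27) ≈ 0.1837; Cmin,ss = (1002/25)·f/(1−f) ≈ 9.020 μg/mL.
Regimen B: f = (1/2)^(100/27) ≈ 0.0767; Cmin,ss = (124/25)·f/(1−f) ≈ 0.412 μg/mL.
Difference ≈ 9.020 − 0.412 ≈ 8.608 μg/mL.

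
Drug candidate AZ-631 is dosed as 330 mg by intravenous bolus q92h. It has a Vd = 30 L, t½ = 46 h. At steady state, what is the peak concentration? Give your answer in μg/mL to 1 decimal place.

14.7 μg/mL

τ = 92 h = 2 half-lives, so f = (1/2)^2 = 0.25.
Accumulation ratio R = 1/(1 − f) = 1/0.75 = 4/3.
Single-dose peak C₀ = D/Vd = 330/30 = 11 μg/mL.
Steady-state peak Cmax,ss = C₀·R = 11 × 4/3 ≈ 14.667 μg/mL.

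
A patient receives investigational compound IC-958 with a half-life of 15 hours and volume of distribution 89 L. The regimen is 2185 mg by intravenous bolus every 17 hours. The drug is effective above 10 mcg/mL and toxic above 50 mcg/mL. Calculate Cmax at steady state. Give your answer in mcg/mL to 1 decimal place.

Over one 17-h interval, 17/15 ≈ 1.1333 half-lives elapse, leaving f ≈ 0.4559 of each dose.
At steady state, accumulation factor R = 1/(1 − e^(−kτ)) ≈ 1.8379.
Single-dose peak C₀ = D/Vd = 2185/89 ≈ 24.551 mcg/mL.
Steady-state peak Cmax,ss = C₀·R ≈ 24.551 × 1.8379 ≈ 45.122 mcg/mL.
Peak 45.1 mcg/mL vs MTC 50 mcg/mL: below toxic threshold.

45.1 mcg/mL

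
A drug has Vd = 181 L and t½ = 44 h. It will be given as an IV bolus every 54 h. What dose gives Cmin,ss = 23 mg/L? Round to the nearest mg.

5584 mg

τ/t½ = 54/44 ≈ 1.2273, so f = (1/2)^(54/44) ≈ 0.427124.
Cmin,ss = (D/Vd)·f/(1−f), so D = Cmin,ss·Vd·(1−f)/f.
D = 23 × 181 × (1−f)/f ≈ 23 × 181 × 1.34124 ≈ 5583.58 mg.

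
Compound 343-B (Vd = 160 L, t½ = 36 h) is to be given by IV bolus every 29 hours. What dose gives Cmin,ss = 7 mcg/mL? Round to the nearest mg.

τ/t½ = 29/36 ≈ 0.80556, so f = (1/2)^(29/36) ≈ 0.572142.
Cmin,ss = (D/Vd)·f/(1−f), so D = Cmin,ss·Vd·(1−f)/f.
D = 7 × 160 × (1−f)/f ≈ 7 × 160 × 0.74782 ≈ 837.56 mg.

838 mg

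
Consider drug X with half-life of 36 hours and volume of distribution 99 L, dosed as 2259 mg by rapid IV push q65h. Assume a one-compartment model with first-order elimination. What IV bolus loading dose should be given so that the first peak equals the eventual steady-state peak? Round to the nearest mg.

3164 mg

f = (1/2)^(65/36) ≈ 0.286071; accumulation ratio R = 1/(1−f) ≈ 1.40070.
Loading dose to hit Cmax,ss on first dose: D_load = D_maint·R ≈ 2259 × 1.40070 ≈ 3164.18 mg.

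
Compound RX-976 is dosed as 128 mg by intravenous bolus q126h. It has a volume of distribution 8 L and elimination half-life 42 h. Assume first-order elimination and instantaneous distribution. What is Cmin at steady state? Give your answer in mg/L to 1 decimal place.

The dosing interval is 3 half-lives, so f = 2^(−3) = 0.125.
At steady state, R = 1/(1 − 0.125) = 8/7.
Single-dose peak C₀ = D/Vd = 128/8 = 16 mg/L.
Steady-state peak Cmax,ss = C₀·R = 16 × 8/7 ≈ 18.286 mg/L.
Steady-state trough Cmin,ss = Cmax,ss·f ≈ 18.286 × 0.125 ≈ 2.286 mg/L.

2.3 mg/L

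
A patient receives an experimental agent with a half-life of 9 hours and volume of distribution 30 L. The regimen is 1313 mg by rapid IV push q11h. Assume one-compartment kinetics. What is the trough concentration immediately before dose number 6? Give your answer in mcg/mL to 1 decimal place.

32.4 mcg/mL

f = (1/2)^(τ/t½) = (1/2)^(11/9) ≈ 0.4286.
C₀ = D/Vd = 1313/30 ≈ 43.767 mcg/mL.
Before the 6th dose, 5 doses have been given. Superposition: Cmin = C₀·(f + f² + … + f^5).
≈ 43.767 × (0.4286 + 0.1837 + 0.0787 + 0.0337 + 0.0145) ≈ 43.767 × 0.7392 ≈ 32.353 mcg/mL.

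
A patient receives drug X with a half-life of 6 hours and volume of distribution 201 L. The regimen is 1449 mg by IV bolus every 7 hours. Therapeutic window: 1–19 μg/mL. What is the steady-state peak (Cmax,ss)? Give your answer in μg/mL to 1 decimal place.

Over one 7-h interval, 7/6 ≈ 1.1667 half-lives elapse, leaving f ≈ 0.4454 of each dose.
At steady state, accumulation factor R = 1/(1 − e^(−kτ)) ≈ 1.8031.
Each bolus raises the concentration by D/Vd = 1449/201 ≈ 7.209 μg/mL.
Steady-state peak Cmax,ss = C₀·R ≈ 7.209 × 1.8031 ≈ 12.999 μg/mL.
Peak 13.0 μg/mL vs MTC 19 μg/mL: below toxic threshold.

13.0 μg/mL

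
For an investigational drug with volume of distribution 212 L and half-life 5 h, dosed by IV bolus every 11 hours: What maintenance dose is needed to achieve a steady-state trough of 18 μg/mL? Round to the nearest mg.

τ/t½ = 11/5 ≈ 2.2, so f = (1/2)^(11/5) ≈ 0.217638.
Cmin,ss = (D/Vd)·f/(1−f), so D = Cmin,ss·Vd·(1−f)/f.
D = 18 × 212 × (1−f)/f ≈ 18 × 212 × 3.59479 ≈ 13717.72 mg.

13718 mg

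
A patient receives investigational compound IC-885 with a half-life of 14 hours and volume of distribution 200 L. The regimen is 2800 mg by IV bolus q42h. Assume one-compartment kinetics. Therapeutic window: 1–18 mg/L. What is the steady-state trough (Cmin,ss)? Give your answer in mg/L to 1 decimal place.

The dosing interval is 3 half-lives, so f = 2^(−3) = 0.125.
Accumulation ratio R = 1/(1 − f) = 1/0.875 = 8/7.
Single-dose peak C₀ = D/Vd = 2800/200 = 14 mg/L.
Steady-state peak Cmax,ss = C₀·R = 14 × 8/7 ≈ 16.000 mg/L.
Steady-state trough Cmin,ss = Cmax,ss·f ≈ 16.000 × 0.125 ≈ 2.000 mg/L.
Trough 2.0 mg/L vs MEC 1 mg/L: adequate.

2.0 mg/L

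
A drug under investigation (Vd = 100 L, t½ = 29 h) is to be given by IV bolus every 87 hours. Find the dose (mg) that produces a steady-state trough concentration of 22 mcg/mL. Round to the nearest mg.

τ/t½ = 87/29 ≈ 3, so f = (1/2)^(87/29) ≈ 0.125000.
Cmin,ss = (D/Vd)·f/(1−f), so D = Cmin,ss·Vd·(1−f)/f.
D = 22 × 100 × (1−f)/f ≈ 22 × 100 × 7.00000 ≈ 15400.00 mg.

15400 mg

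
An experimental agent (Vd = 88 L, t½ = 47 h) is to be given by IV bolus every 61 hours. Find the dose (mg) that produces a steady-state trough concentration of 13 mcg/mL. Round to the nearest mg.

τ/t½ = 61/47 ≈ 1.2979, so f = (1/2)^(61/47) ≈ 0.406726.
Cmin,ss = (D/Vd)·f/(1−f), so D = Cmin,ss·Vd·(1−f)/f.
D = 13 × 88 × (1−f)/f ≈ 13 × 88 × 1.45866 ≈ 1668.71 mg.

1669 mg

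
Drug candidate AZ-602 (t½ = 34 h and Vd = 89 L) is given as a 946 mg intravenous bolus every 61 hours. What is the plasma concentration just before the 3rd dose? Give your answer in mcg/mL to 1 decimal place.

3.9 mcg/mL

f = (1/2)^(τ/t½) = (1/2)^(61/34) ≈ 0.2883.
C₀ = D/Vd = 946/89 ≈ 10.629 mcg/mL.
Before the 3rd dose, 2 doses have been given. Superposition: Cmin = C₀·(f + f²).
≈ 10.629 × (0.2883 + 0.0831) ≈ 10.629 × 0.3714 ≈ 3.948 mcg/mL.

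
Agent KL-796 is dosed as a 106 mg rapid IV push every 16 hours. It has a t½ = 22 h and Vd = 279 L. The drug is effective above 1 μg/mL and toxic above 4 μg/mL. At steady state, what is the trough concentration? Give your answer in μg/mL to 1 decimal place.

0.6 μg/mL

τ/t½ = 16/22 ≈ 0.72727, so fraction remaining f = (1/2)^(16/22) ≈ 0.6040.
Each bolus raises the concentration by D/Vd = 106/279 ≈ 0.380 μg/mL.
Steady-state trough Cmin,ss = C₀·f/(1−f) ≈ 0.380 × 0.6040/0.3960 ≈ 0.580 μg/mL.
Trough 0.6 μg/mL vs MEC 1 μg/mL: subtherapeutic.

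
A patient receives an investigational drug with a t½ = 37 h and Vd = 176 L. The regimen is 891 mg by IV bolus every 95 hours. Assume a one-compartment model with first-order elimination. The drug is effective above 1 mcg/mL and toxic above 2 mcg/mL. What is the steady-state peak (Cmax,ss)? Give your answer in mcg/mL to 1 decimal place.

6.1 mcg/mL

k = ln2/t½ = ln2/37 ≈ 0.018734 h⁻¹; fraction remaining f = e^(−kτ) = e^(−0.018734×95) ≈ 0.1687.
Accumulation ratio R = 1/(1 − f) ≈ 1/0.8313 ≈ 1.2029.
Each bolus raises the concentration by D/Vd = 891/176 ≈ 5.062 mcg/mL.
Steady-state peak Cmax,ss = C₀·R ≈ 5.062 × 1.2029 ≈ 6.089 mcg/mL.
Peak 6.1 mcg/mL vs MTC 2 mcg/mL: exceeds toxic threshold.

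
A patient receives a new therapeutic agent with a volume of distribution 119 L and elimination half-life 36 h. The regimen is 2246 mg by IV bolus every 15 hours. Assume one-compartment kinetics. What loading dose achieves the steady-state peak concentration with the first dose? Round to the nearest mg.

f = (1/2)^(15/36) ≈ 0.749154; accumulation ratio R = 1/(1−f) ≈ 3.98651.
Loading dose to hit Cmax,ss on first dose: D_load = D_maint·R ≈ 2246 × 3.98651 ≈ 8953.70 mg.

8954 mg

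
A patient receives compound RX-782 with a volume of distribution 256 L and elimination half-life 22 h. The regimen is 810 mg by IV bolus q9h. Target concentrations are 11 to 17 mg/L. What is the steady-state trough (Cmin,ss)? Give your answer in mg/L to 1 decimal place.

9.7 mg/L

k = ln2/t½ = ln2/22 ≈ 0.031507 h⁻¹; fraction remaining f = e^(−kτ) = e^(−0.031507×9) ≈ 0.7531.
Single-dose peak C₀ = D/Vd = 810/256 ≈ 3.164 mg/L.
Steady-state trough Cmin,ss = C₀·f/(1−f) ≈ 3.164 × 0.7531/0.2469 ≈ 9.651 mg/L.
Trough 9.7 mg/L vs MEC 11 mg/L: subtherapeutic.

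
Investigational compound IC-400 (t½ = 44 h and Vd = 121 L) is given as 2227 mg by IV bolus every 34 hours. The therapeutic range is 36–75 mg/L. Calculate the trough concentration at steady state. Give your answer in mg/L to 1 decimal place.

26.0 mg/L

τ/t½ = 34/44 ≈ 0.77273, so fraction remaining f = (1/2)^(34/44) ≈ 0.5853.
Single-dose peak C₀ = D/Vd = 2227/121 ≈ 18.405 mg/L.
Steady-state trough Cmin,ss = C₀·f/(1−f) ≈ 18.405 × 0.5853/0.4147 ≈ 25.976 mg/L.
Trough 26.0 mg/L vs MEC 36 mg/L: subtherapeutic.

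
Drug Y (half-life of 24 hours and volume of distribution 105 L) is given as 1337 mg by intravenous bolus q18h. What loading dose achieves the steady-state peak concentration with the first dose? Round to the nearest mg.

3298 mg

f = (1/2)^(18/24) ≈ 0.594604; accumulation ratio R = 1/(1−f) ≈ 2.46672.
Loading dose to hit Cmax,ss on first dose: D_load = D_maint·R ≈ 1337 × 2.46672 ≈ 3298.00 mg.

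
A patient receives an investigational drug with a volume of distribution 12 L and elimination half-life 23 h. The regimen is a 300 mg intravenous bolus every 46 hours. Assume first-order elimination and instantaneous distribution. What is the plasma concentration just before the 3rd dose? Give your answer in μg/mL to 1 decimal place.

7.8 μg/mL

f = (1/2)^(τ/t½) = (1/2)^(46/23) ≈ 0.2500.
C₀ = D/Vd = 300/12 ≈ 25.000 μg/mL.
Before the 3rd dose, 2 doses have been given. Superposition: Cmin = C₀·(f + f²).
≈ 25.000 × (0.2500 + 0.0625) ≈ 25.000 × 0.3125 ≈ 7.812 μg/mL.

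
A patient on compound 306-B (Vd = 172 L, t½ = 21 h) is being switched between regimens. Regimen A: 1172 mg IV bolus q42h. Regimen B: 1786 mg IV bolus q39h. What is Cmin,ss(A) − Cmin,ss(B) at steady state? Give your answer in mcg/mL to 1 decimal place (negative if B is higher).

-1.7 mcg/mL

Regimen A: f = (1/2)^(42/21) ≈ 0.2500; Cmin,ss = (1172/172)·f/(1−f) ≈ 2.271 mcg/mL.
Regimen B: f = (1/2)^(39/21) ≈ 0.2760; Cmin,ss = (1786/172)·f/(1−f) ≈ 3.958 mcg/mL.
Difference ≈ 2.271 − 3.958 ≈ -1.687 mcg/mL.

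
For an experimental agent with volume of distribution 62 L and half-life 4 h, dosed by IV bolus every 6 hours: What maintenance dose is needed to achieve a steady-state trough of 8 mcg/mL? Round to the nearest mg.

907 mg

τ/t½ = 6/4 ≈ 1.5, so f = (1/2)^(6/4) ≈ 0.353553.
Cmin,ss = (D/Vd)·f/(1−f), so D = Cmin,ss·Vd·(1−f)/f.
D = 8 × 62 × (1−f)/f ≈ 8 × 62 × 1.82843 ≈ 906.90 mg.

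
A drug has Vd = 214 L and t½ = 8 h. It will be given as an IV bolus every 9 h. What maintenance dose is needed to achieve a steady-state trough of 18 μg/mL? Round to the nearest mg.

τ/t½ = 9/8 ≈ 1.125, so f = (1/2)^(9/8) ≈ 0.458502.
Cmin,ss = (D/Vd)·f/(1−f), so D = Cmin,ss·Vd·(1−f)/f.
D = 18 × 214 × (1−f)/f ≈ 18 × 214 × 1.18102 ≈ 4549.29 mg.

4549 mg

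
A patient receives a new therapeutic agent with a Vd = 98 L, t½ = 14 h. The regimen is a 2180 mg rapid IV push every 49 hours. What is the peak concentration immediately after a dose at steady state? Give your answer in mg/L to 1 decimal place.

τ/t½ = 49/14 ≈ 3.5, so fraction remaining f = (1/2)^(49/14) ≈ 0.0884.
At steady state, accumulation factor R = 1/(1 − e^(−kτ)) ≈ 1.0970.
Each bolus raises the concentration by D/Vd = 2180/98 ≈ 22.245 mg/L.
Steady-state peak Cmax,ss = C₀·R ≈ 22.245 × 1.0970 ≈ 24.403 mg/L.

24.4 mg/L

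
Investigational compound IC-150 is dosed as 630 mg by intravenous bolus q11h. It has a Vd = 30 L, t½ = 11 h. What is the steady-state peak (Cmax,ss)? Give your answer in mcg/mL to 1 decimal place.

τ = 11 h = 1 half-life, so f = (1/2)^1 = 0.5.
At steady state, R = 1/(1 − 0.5) = 2/1.
Single-dose peak C₀ = D/Vd = 630/30 = 21 mcg/mL.
Steady-state peak Cmax,ss = C₀·R = 21 × 2/1 ≈ 42.000 mcg/mL.

42.0 mcg/mL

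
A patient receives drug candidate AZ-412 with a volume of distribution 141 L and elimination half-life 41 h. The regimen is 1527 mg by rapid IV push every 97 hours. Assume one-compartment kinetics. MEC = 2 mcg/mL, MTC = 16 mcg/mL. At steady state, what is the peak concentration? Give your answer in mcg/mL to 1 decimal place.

13.4 mcg/mL

Over one 97-h interval, 97/41 ≈ 2.3659 half-lives elapse, leaving f ≈ 0.1940 of each dose.
At steady state, accumulation factor R = 1/(1 − e^(−kτ)) ≈ 1.2407.
Each bolus raises the concentration by D/Vd = 1527/141 ≈ 10.830 mcg/mL.
Steady-state peak Cmax,ss = C₀·R ≈ 10.830 × 1.2407 ≈ 13.437 mcg/mL.
Peak 13.4 mcg/mL vs MTC 16 mcg/mL: below toxic threshold.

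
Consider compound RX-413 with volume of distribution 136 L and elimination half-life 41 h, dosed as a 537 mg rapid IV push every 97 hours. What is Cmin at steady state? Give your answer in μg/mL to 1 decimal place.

Over one 97-h interval, 97/41 ≈ 2.3659 half-lives elapse, leaving f ≈ 0.1940 of each dose.
Each bolus raises the concentration by D/Vd = 537/136 ≈ 3.949 μg/mL.
Steady-state trough Cmin,ss = C₀·f/(1−f) ≈ 3.949 × 0.1940/0.8060 ≈ 0.951 μg/mL.

1.0 μg/mL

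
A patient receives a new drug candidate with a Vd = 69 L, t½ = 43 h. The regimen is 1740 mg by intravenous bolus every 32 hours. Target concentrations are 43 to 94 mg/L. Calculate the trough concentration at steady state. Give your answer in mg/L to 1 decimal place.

τ/t½ = 32/43 ≈ 0.74419, so fraction remaining f = (1/2)^(32/43) ≈ 0.5970.
At steady state, accumulation factor R = 1/(1 − e^(−kτ)) ≈ 2.4814.
Single-dose peak C₀ = D/Vd = 1740/69 ≈ 25.217 mg/L.
Cmax,ss = C₀/(1 − f) ≈ 25.217/0.4030 ≈ 62.573 mg/L.
Steady-state trough Cmin,ss = Cmax,ss·f ≈ 62.573 × 0.5970 ≈ 37.356 mg/L.
Trough 37.4 mg/L vs MEC 43 mg/L: subtherapeutic.

37.4 mg/L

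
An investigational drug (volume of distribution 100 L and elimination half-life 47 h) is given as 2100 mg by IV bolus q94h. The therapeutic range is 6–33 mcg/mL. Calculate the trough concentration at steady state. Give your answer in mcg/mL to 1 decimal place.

7.0 mcg/mL

The dosing interval is 2 half-lives, so f = 2^(−2) = 0.25.
At steady state, R = 1/(1 − 0.25) = 4/3.
Single-dose peak C₀ = D/Vd = 2100/100 = 21 mcg/mL.
Steady-state peak Cmax,ss = C₀·R = 21 × 4/3 ≈ 28.000 mcg/mL.
Steady-state trough Cmin,ss = Cmax,ss·f ≈ 28.000 × 0.25 ≈ 7.000 mcg/mL.
Trough 7.0 mcg/mL vs MEC 6 mcg/mL: adequate.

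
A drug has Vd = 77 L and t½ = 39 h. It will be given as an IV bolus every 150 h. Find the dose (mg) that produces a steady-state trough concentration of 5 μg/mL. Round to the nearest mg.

τ/t½ = 150/39 ≈ 3.8462, so f = (1/2)^(150/39) ≈ 0.069533.
Cmin,ss = (D/Vd)·f/(1−f), so D = Cmin,ss·Vd·(1−f)/f.
D = 5 × 77 × (1−f)/f ≈ 5 × 77 × 13.38166 ≈ 5151.94 mg.

5152 mg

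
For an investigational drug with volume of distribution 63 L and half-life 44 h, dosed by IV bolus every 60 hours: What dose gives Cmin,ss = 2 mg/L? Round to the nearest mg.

198 mg

τ/t½ = 60/44 ≈ 1.3636, so f = (1/2)^(60/44) ≈ 0.388602.
Cmin,ss = (D/Vd)·f/(1−f), so D = Cmin,ss·Vd·(1−f)/f.
D = 2 × 63 × (1−f)/f ≈ 2 × 63 × 1.57333 ≈ 198.24 mg.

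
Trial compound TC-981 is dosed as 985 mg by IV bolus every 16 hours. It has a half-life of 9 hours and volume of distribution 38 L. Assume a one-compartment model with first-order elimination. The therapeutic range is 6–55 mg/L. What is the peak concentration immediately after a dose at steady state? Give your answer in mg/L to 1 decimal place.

36.6 mg/L

k = ln2/t½ = ln2/9 ≈ 0.077016 h⁻¹; fraction remaining f = e^(−kτ) = e^(−0.077016×16) ≈ 0.2916.
Accumulation ratio R = 1/(1 − f) ≈ 1/0.7084 ≈ 1.4116.
Single-dose peak C₀ = D/Vd = 985/38 ≈ 25.921 mg/L.
Steady-state peak Cmax,ss = C₀·R ≈ 25.921 × 1.4116 ≈ 36.590 mg/L.
Peak 36.6 mg/L vs MTC 55 mg/L: below toxic threshold.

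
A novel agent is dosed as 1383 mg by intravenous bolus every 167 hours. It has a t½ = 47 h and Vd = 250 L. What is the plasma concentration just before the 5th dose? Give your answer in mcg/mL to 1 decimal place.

f = (1/2)^(τ/t½) = (1/2)^(167/47) ≈ 0.0852.
C₀ = D/Vd = 1383/250 ≈ 5.532 mcg/mL.
Before the 5th dose, 4 doses have been given. Superposition: Cmin = C₀·(f + f² + … + f^4).
≈ 5.532 × (0.0852 + 0.0073 + 0.0006 + 0.0001) ≈ 5.532 × 0.0932 ≈ 0.516 mcg/mL.

0.5 mcg/mL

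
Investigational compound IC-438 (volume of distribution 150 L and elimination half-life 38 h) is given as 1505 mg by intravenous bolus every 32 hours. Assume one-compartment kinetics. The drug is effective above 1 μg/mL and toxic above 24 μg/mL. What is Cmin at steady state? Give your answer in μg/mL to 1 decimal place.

12.7 μg/mL

k = ln2/t½ = ln2/38 ≈ 0.018241 h⁻¹; fraction remaining f = e^(−kτ) = e^(−0.018241×32) ≈ 0.5578.
Accumulation ratio R = 1/(1 − f) ≈ 1/0.4422 ≈ 2.2614.
Each bolus raises the concentration by D/Vd = 1505/150 ≈ 10.033 μg/mL.
Cmax,ss = C₀/(1 − f) ≈ 10.033/0.4422 ≈ 22.689 μg/mL.
One interval later, Cmin,ss = Cmax,ss·e^(−kτ) ≈ 22.689 × 0.5578 ≈ 12.656 μg/mL.
Trough 12.7 μg/mL vs MEC 1 μg/mL: adequate.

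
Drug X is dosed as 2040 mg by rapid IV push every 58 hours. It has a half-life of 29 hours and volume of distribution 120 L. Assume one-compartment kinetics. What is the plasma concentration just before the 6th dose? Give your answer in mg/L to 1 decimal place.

f = (1/2)^(τ/t½) = (1/2)^(58/29) ≈ 0.2500.
C₀ = D/Vd = 2040/120 ≈ 17.000 mg/L.
Before the 6th dose, 5 doses have been given. Superposition: Cmin = C₀·(f + f² + … + f^5).
≈ 17.000 × (0.2500 + 0.0625 + 0.0156 + 0.0039 + 0.0010) ≈ 17.000 × 0.3330 ≈ 5.661 mg/L.

5.7 mg/L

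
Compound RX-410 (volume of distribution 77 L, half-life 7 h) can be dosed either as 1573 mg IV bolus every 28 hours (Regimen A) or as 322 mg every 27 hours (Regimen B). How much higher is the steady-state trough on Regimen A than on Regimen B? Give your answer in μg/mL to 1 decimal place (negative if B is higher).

1.1 μg/mL

Regimen A: f = (1/2)^(28/7) ≈ 0.0625; Cmin,ss = (1573/77)·f/(1−f) ≈ 1.362 μg/mL.
Regimen B: f = (1/2)^(27/7) ≈ 0.0690; Cmin,ss = (322/77)·f/(1−f) ≈ 0.310 μg/mL.
Difference ≈ 1.362 − 0.310 ≈ 1.052 μg/mL.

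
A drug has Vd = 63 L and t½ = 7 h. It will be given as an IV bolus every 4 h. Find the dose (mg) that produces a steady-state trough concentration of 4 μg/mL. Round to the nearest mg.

122 mg

τ/t½ = 4/7 ≈ 0.57143, so f = (1/2)^(4/7) ≈ 0.672950.
Cmin,ss = (D/Vd)·f/(1−f), so D = Cmin,ss·Vd·(1−f)/f.
D = 4 × 63 × (1−f)/f ≈ 4 × 63 × 0.48599 ≈ 122.47 mg.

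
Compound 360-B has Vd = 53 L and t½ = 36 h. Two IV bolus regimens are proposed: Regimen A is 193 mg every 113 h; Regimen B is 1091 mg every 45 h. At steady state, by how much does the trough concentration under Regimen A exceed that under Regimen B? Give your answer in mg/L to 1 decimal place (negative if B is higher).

-14.5 mg/L

Regimen A: f = (1/2)^(113/36) ≈ 0.1135; Cmin,ss = (193/53)·f/(1−f) ≈ 0.466 mg/L.
Regimen B: f = (1/2)^(45/36) ≈ 0.4204; Cmin,ss = (1091/53)·f/(1−f) ≈ 14.931 mg/L.
Difference ≈ 0.466 − 14.931 ≈ -14.465 mg/L.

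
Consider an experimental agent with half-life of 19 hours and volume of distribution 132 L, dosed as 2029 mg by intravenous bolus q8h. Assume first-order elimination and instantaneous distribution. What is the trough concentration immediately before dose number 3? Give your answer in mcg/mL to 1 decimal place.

f = (1/2)^(τ/t½) = (1/2)^(8/19) ≈ 0.7469.
C₀ = D/Vd = 2029/132 ≈ 15.371 mcg/mL.
Before the 3rd dose, 2 doses have been given. Superposition: Cmin = C₀·(f + f²).
≈ 15.371 × (0.7469 + 0.5579) ≈ 15.371 × 1.3048 ≈ 20.056 mcg/mL.

20.1 mcg/mL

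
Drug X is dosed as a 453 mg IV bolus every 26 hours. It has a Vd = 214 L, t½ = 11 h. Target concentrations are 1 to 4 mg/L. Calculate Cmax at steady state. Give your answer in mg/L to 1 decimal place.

2.6 mg/L

τ/t½ = 26/11 ≈ 2.3636, so fraction remaining f = (1/2)^(26/11) ≈ 0.1943.
At steady state, accumulation factor R = 1/(1 − e^(−kτ)) ≈ 1.2412.
Single-dose peak C₀ = D/Vd = 453/214 ≈ 2.117 mg/L.
Steady-state peak Cmax,ss = C₀·R ≈ 2.117 × 1.2412 ≈ 2.628 mg/L.
Peak 2.6 mg/L vs MTC 4 mg/L: below toxic threshold.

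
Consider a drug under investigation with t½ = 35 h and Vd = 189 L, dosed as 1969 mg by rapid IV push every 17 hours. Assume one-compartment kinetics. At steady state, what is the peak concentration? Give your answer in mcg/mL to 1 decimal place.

36.4 mcg/mL

k = ln2/t½ = ln2/35 ≈ 0.019804 h⁻¹; fraction remaining f = e^(−kτ) = e^(−0.019804×17) ≈ 0.7141.
At steady state, accumulation factor R = 1/(1 − e^(−kτ)) ≈ 3.4977.
Single-dose peak C₀ = D/Vd = 1969/189 ≈ 10.418 mcg/mL.
Steady-state peak Cmax,ss = C₀·R ≈ 10.418 × 3.4977 ≈ 36.439 mcg/mL.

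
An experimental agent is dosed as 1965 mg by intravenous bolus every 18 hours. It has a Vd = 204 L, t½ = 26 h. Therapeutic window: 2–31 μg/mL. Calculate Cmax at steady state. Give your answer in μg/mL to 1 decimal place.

τ/t½ = 18/26 ≈ 0.69231, so fraction remaining f = (1/2)^(18/26) ≈ 0.6189.
At steady state, accumulation factor R = 1/(1 − e^(−kτ)) ≈ 2.6240.
Each bolus raises the concentration by D/Vd = 1965/204 ≈ 9.632 μg/mL.
Cmax,ss = C₀/(1 − f) ≈ 9.632/0.3811 ≈ 25.274 μg/mL.
Peak 25.3 μg/mL vs MTC 31 μg/mL: below toxic threshold.

25.3 μg/mL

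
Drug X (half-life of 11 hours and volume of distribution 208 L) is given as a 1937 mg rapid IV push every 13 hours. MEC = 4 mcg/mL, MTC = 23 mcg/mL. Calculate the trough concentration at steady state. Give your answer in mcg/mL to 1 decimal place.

7.3 mcg/mL

τ/t½ = 13/11 ≈ 1.1818, so fraction remaining f = (1/2)^(13/11) ≈ 0.4408.
Accumulation ratio R = 1/(1 − f) ≈ 1/0.5592 ≈ 1.7883.
Each bolus raises the concentration by D/Vd = 1937/208 ≈ 9.312 mcg/mL.
Steady-state peak Cmax,ss = C₀·R ≈ 9.312 × 1.7883 ≈ 16.653 mcg/mL.
Steady-state trough Cmin,ss = Cmax,ss·f ≈ 16.653 × 0.4408 ≈ 7.341 mcg/mL.
Trough 7.3 mcg/mL vs MEC 4 mcg/mL: adequate.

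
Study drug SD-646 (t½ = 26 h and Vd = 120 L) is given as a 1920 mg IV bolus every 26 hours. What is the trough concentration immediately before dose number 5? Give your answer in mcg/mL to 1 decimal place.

15.0 mcg/mL

f = (1/2)^(τ/t½) = (1/2)^(26/26) ≈ 0.5000.
C₀ = D/Vd = 1920/120 ≈ 16.000 mcg/mL.
Before the 5th dose, 4 doses have been given. Superposition: Cmin = C₀·(f + f² + … + f^4).
≈ 16.000 × (0.5000 + 0.2500 + 0.1250 + 0.0625) ≈ 16.000 × 0.9375 ≈ 15.000 mcg/mL.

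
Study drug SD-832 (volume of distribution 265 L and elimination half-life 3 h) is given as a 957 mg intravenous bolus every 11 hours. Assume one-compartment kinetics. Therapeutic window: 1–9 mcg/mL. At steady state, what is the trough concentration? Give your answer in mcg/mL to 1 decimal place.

0.3 mcg/mL

k = ln2/t½ = ln2/3 ≈ 0.231049 h⁻¹; fraction remaining f = e^(−kτ) = e^(−0.231049×11) ≈ 0.0787.
Accumulation ratio R = 1/(1 − f) ≈ 1/0.9213 ≈ 1.0854.
Single-dose peak C₀ = D/Vd = 957/265 ≈ 3.611 mcg/mL.
Cmax,ss = C₀/(1 − f) ≈ 3.611/0.9213 ≈ 3.919 mcg/mL.
Steady-state trough Cmin,ss = Cmax,ss·f ≈ 3.919 × 0.0787 ≈ 0.308 mcg/mL.
Trough 0.3 mcg/mL vs MEC 1 mcg/mL: subtherapeutic.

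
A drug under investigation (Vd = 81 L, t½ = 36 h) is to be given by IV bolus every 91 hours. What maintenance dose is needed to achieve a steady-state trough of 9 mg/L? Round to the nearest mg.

τ/t½ = 91/36 ≈ 2.5278, so f = (1/2)^(91/36) ≈ 0.173406.
Cmin,ss = (D/Vd)·f/(1−f), so D = Cmin,ss·Vd·(1−f)/f.
D = 9 × 81 × (1−f)/f ≈ 9 × 81 × 4.76681 ≈ 3475.00 mg.

3475 mg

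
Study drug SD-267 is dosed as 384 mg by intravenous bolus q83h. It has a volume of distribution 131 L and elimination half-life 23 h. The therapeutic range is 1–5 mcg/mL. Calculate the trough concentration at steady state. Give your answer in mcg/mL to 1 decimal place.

Over one 83-h interval, 83/23 ≈ 3.6087 half-lives elapse, leaving f ≈ 0.0820 of each dose.
Each bolus raises the concentration by D/Vd = 384/131 ≈ 2.931 mcg/mL.
Steady-state trough Cmin,ss = C₀·f/(1−f) ≈ 2.931 × 0.0820/0.9180 ≈ 0.262 mcg/mL.
Trough 0.3 mcg/mL vs MEC 1 mcg/mL: subtherapeutic.

0.3 mcg/mL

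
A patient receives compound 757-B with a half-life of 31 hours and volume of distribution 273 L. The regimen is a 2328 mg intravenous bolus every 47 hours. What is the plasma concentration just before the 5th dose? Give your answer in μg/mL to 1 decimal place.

f = (1/2)^(τ/t½) = (1/2)^(47/31) ≈ 0.3496.
C₀ = D/Vd = 2328/273 ≈ 8.527 μg/mL.
Before the 5th dose, 4 doses have been given. Superposition: Cmin = C₀·(f + f² + … + f^4).
≈ 8.527 × (0.3496 + 0.1222 + 0.0427 + 0.0149) ≈ 8.527 × 0.5294 ≈ 4.514 μg/mL.

4.5 μg/mL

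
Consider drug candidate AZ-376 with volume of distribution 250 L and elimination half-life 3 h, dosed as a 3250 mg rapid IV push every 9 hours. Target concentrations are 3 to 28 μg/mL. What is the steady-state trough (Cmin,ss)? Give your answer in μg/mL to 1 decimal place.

τ = 9 h = 3 half-lives, so f = (1/2)^3 = 0.125.
Accumulation ratio R = 1/(1 − f) = 1/0.875 = 8/7.
Single-dose peak C₀ = D/Vd = 3250/250 = 13 μg/mL.
Steady-state peak Cmax,ss = C₀·R = 13 × 8/7 ≈ 14.857 μg/mL.
Steady-state trough Cmin,ss = Cmax,ss·f ≈ 14.857 × 0.125 ≈ 1.857 μg/mL.
Trough 1.9 μg/mL vs MEC 3 μg/mL: subtherapeutic.

1.9 μg/mL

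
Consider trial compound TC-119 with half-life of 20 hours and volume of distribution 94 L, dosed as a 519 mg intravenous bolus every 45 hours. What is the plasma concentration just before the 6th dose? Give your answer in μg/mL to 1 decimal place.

1.5 μg/mL

f = (1/2)^(τ/t½) = (1/2)^(45/20) ≈ 0.2102.
C₀ = D/Vd = 519/94 ≈ 5.521 μg/mL.
Before the 6th dose, 5 doses have been given. Superposition: Cmin = C₀·(f + f² + … + f^5).
≈ 5.521 × (0.2102 + 0.0442 + 0.0093 + 0.0020 + 0.0004) ≈ 5.521 × 0.2661 ≈ 1.469 μg/mL.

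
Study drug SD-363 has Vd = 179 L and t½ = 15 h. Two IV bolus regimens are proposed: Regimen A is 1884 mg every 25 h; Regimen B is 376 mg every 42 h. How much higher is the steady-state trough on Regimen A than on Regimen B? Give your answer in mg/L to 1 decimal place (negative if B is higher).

Regimen A: f = (1/2)^(25/15) ≈ 0.3150; Cmin,ss = (1884/179)·f/(1−f) ≈ 4.840 mg/L.
Regimen B: f = (1/2)^(42/15) ≈ 0.1436; Cmin,ss = (376/179)·f/(1−f) ≈ 0.352 mg/L.
Difference ≈ 4.840 − 0.352 ≈ 4.488 mg/L.

4.5 mg/L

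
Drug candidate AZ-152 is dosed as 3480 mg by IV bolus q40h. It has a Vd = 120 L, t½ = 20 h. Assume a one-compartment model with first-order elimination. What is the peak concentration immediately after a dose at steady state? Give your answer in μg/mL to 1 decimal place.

38.7 μg/mL

τ = 40 h = 2 half-lives, so f = (1/2)^2 = 0.25.
At steady state, R = 1/(1 − 0.25) = 4/3.
Single-dose peak C₀ = D/Vd = 3480/120 = 29 μg/mL.
Steady-state peak Cmax,ss = C₀·R = 29 × 4/3 ≈ 38.667 μg/mL.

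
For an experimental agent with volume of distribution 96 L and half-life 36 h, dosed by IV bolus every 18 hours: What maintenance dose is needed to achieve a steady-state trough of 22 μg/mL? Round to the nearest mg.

τ/t½ = 18/36 ≈ 0.5, so f = (1/2)^(18/36) ≈ 0.707107.
Cmin,ss = (D/Vd)·f/(1−f), so D = Cmin,ss·Vd·(1−f)/f.
D = 22 × 96 × (1−f)/f ≈ 22 × 96 × 0.41421 ≈ 874.81 mg.

875 mg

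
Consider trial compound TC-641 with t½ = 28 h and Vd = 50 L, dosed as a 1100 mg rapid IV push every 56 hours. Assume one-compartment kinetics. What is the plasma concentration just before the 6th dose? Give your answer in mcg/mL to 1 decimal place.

7.3 mcg/mL

f = (1/2)^(τ/t½) = (1/2)^(56/28) ≈ 0.2500.
C₀ = D/Vd = 1100/50 ≈ 22.000 mcg/mL.
Before the 6th dose, 5 doses have been given. Superposition: Cmin = C₀·(f + f² + … + f^5).
≈ 22.000 × (0.2500 + 0.0625 + 0.0156 + 0.0039 + 0.0010) ≈ 22.000 × 0.3330 ≈ 7.326 mcg/mL.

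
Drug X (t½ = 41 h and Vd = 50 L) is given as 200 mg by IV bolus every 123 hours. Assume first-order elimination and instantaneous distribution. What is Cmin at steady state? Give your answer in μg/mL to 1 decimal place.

The dosing interval is 3 half-lives, so f = 2^(−3) = 0.125.
At steady state, R = 1/(1 − 0.125) = 8/7.
Single-dose peak C₀ = D/Vd = 200/50 = 4 μg/mL.
Steady-state peak Cmax,ss = C₀·R = 4 × 8/7 ≈ 4.571 μg/mL.
Steady-state trough Cmin,ss = Cmax,ss·f ≈ 4.571 × 0.125 ≈ 0.571 μg/mL.

0.6 μg/mL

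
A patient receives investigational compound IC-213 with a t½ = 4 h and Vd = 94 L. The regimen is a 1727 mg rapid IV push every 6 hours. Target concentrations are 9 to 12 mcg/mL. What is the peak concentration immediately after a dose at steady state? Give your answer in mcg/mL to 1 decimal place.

28.4 mcg/mL

τ/t½ = 6/4 ≈ 1.5, so fraction remaining f = (1/2)^(6/4) ≈ 0.3536.
Accumulation ratio R = 1/(1 − f) ≈ 1/0.6464 ≈ 1.5470.
Each bolus raises the concentration by D/Vd = 1727/94 ≈ 18.372 mcg/mL.
Steady-state peak Cmax,ss = C₀·R ≈ 18.372 × 1.5470 ≈ 28.421 mcg/mL.
Peak 28.4 mcg/mL vs MTC 12 mcg/mL: exceeds toxic threshold.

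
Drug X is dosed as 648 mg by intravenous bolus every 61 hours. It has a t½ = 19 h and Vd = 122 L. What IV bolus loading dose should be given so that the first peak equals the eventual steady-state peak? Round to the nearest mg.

f = (1/2)^(61/19) ≈ 0.108028; accumulation ratio R = 1/(1−f) ≈ 1.12111.
Loading dose to hit Cmax,ss on first dose: D_load = D_maint·R ≈ 648 × 1.12111 ≈ 726.48 mg.

726 mg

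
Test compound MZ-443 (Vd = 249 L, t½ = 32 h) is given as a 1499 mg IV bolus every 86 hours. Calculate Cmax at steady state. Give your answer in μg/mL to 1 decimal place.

τ/t½ = 86/32 ≈ 2.6875, so fraction remaining f = (1/2)^(86/32) ≈ 0.1552.
Accumulation ratio R = 1/(1 − f) ≈ 1/0.8448 ≈ 1.1837.
Each bolus raises the concentration by D/Vd = 1499/249 ≈ 6.020 μg/mL.
Steady-state peak Cmax,ss = C₀·R ≈ 6.020 × 1.1837 ≈ 7.126 μg/mL.

7.1 μg/mL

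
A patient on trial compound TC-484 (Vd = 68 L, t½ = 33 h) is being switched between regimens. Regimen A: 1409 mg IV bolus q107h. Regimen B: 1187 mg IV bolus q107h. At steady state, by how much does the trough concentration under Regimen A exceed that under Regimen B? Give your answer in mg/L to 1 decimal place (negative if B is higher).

0.4 mg/L

Regimen A: f = (1/2)^(107/33) ≈ 0.1057; Cmin,ss = (1409/68)·f/(1−f) ≈ 2.449 mg/L.
Regimen B: f = (1/2)^(107/33) ≈ 0.1057; Cmin,ss = (1187/68)·f/(1−f) ≈ 2.063 mg/L.
Difference ≈ 2.449 − 2.063 ≈ 0.386 mg/L.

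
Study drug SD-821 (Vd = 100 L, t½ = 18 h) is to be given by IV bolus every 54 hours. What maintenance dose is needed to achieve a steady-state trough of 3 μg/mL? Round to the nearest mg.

2100 mg

τ/t½ = 54/18 ≈ 3, so f = (1/2)^(54/18) ≈ 0.125000.
Cmin,ss = (D/Vd)·f/(1−f), so D = Cmin,ss·Vd·(1−f)/f.
D = 3 × 100 × (1−f)/f ≈ 3 × 100 × 7.00000 ≈ 2100.00 mg.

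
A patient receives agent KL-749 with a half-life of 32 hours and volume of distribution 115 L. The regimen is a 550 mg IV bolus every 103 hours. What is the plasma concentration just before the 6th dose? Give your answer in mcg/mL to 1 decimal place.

0.6 mcg/mL

f = (1/2)^(τ/t½) = (1/2)^(103/32) ≈ 0.1074.
C₀ = D/Vd = 550/115 ≈ 4.783 mcg/mL.
Before the 6th dose, 5 doses have been given. Superposition: Cmin = C₀·(f + f² + … + f^5).
≈ 4.783 × (0.1074 + 0.0115 + 0.0012 + 0.0001 + 0.0000) ≈ 4.783 × 0.1202 ≈ 0.575 mcg/mL.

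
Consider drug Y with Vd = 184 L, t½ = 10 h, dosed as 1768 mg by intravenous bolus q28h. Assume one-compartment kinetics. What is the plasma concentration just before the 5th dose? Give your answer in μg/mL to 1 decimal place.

f = (1/2)^(τ/t½) = (1/2)^(28/10) ≈ 0.1436.
C₀ = D/Vd = 1768/184 ≈ 9.609 μg/mL.
Before the 5th dose, 4 doses have been given. Superposition: Cmin = C₀·(f + f² + … + f^4).
≈ 9.609 × (0.1436 + 0.0206 + 0.0030 + 0.0004) ≈ 9.609 × 0.1676 ≈ 1.610 μg/mL.

1.6 μg/mL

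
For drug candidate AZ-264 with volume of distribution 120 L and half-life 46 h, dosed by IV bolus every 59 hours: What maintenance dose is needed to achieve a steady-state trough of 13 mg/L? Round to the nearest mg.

τ/t½ = 59/46 ≈ 1.2826, so f = (1/2)^(59/46) ≈ 0.411052.
Cmin,ss = (D/Vd)·f/(1−f), so D = Cmin,ss·Vd·(1−f)/f.
D = 13 × 120 × (1−f)/f ≈ 13 × 120 × 1.43278 ≈ 2235.14 mg.

2235 mg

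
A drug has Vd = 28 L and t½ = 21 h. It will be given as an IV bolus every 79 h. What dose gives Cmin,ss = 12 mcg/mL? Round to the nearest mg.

4222 mg

τ/t½ = 79/21 ≈ 3.7619, so f = (1/2)^(79/21) ≈ 0.073715.
Cmin,ss = (D/Vd)·f/(1−f), so D = Cmin,ss·Vd·(1−f)/f.
D = 12 × 28 × (1−f)/f ≈ 12 × 28 × 12.56576 ≈ 4222.10 mg.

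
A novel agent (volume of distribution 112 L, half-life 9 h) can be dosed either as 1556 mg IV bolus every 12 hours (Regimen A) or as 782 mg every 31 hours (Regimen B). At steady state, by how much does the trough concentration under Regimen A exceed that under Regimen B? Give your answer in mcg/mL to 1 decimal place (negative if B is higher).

8.4 mcg/mL

Regimen A: f = (1/2)^(12/9) ≈ 0.3969; Cmin,ss = (1556/112)·f/(1−f) ≈ 9.143 mcg/mL.
Regimen B: f = (1/2)^(31/9) ≈ 0.0919; Cmin,ss = (782/112)·f/(1−f) ≈ 0.707 mcg/mL.
Difference ≈ 9.143 − 0.707 ≈ 8.436 mcg/mL.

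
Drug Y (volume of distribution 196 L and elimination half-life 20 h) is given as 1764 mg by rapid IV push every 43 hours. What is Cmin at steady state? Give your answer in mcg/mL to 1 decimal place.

τ/t½ = 43/20 ≈ 2.15, so fraction remaining f = (1/2)^(43/20) ≈ 0.2253.
At steady state, accumulation factor R = 1/(1 − e^(−kτ)) ≈ 1.2908.
Each bolus raises the concentration by D/Vd = 1764/196 ≈ 9.000 mcg/mL.
Cmax,ss = C₀/(1 − f) ≈ 9.000/0.7747 ≈ 11.617 mcg/mL.
One interval later, Cmin,ss = Cmax,ss·e^(−kτ) ≈ 11.617 × 0.2253 ≈ 2.617 mcg/mL.

2.6 mcg/mL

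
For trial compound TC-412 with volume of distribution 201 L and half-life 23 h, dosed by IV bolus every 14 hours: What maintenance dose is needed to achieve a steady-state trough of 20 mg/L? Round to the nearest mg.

2110 mg

τ/t½ = 14/23 ≈ 0.6087, so f = (1/2)^(14/23) ≈ 0.655789.
Cmin,ss = (D/Vd)·f/(1−f), so D = Cmin,ss·Vd·(1−f)/f.
D = 20 × 201 × (1−f)/f ≈ 20 × 201 × 0.52488 ≈ 2110.02 mg.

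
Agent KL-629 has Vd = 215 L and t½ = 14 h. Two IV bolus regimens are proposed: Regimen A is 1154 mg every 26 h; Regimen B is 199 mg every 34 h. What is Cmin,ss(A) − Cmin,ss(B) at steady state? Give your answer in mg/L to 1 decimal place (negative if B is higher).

1.8 mg/L

Regimen A: f = (1/2)^(26/14) ≈ 0.2760; Cmin,ss = (1154/215)·f/(1−f) ≈ 2.046 mg/L.
Regimen B: f = (1/2)^(34/14) ≈ 0.1857; Cmin,ss = (199/215)·f/(1−f) ≈ 0.211 mg/L.
Difference ≈ 2.046 − 0.211 ≈ 1.835 mg/L.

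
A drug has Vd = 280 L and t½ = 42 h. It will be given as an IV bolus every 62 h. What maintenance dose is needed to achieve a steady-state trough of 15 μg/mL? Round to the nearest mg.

7485 mg

τ/t½ = 62/42 ≈ 1.4762, so f = (1/2)^(62/42) ≈ 0.359437.
Cmin,ss = (D/Vd)·f/(1−f), so D = Cmin,ss·Vd·(1−f)/f.
D = 15 × 280 × (1−f)/f ≈ 15 × 280 × 1.78213 ≈ 7484.95 mg.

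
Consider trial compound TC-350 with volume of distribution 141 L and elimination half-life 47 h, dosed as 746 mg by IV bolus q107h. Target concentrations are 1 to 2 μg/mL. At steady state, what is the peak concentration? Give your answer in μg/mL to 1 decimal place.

k = ln2/t½ = ln2/47 ≈ 0.014748 h⁻¹; fraction remaining f = e^(−kτ) = e^(−0.014748×107) ≈ 0.2064.
Accumulation ratio R = 1/(1 − f) ≈ 1/0.7936 ≈ 1.2601.
Single-dose peak C₀ = D/Vd = 746/141 ≈ 5.291 μg/mL.
Steady-state peak Cmax,ss = C₀·R ≈ 5.291 × 1.2601 ≈ 6.667 μg/mL.
Peak 6.7 μg/mL vs MTC 2 μg/mL: exceeds toxic threshold.

6.7 μg/mL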